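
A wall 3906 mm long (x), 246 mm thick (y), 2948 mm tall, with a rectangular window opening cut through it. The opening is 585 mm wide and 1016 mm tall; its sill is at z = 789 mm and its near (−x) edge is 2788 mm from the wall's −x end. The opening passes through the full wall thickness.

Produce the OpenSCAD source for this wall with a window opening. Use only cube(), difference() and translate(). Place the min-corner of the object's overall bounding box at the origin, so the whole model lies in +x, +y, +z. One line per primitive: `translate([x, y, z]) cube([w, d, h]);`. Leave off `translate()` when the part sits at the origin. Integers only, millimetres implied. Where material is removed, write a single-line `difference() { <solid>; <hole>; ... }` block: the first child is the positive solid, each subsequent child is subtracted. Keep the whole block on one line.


difference() { cube([3906, 246, 2948]); translate([2788, 0, 789]) cube([585, 246, 1016]); }


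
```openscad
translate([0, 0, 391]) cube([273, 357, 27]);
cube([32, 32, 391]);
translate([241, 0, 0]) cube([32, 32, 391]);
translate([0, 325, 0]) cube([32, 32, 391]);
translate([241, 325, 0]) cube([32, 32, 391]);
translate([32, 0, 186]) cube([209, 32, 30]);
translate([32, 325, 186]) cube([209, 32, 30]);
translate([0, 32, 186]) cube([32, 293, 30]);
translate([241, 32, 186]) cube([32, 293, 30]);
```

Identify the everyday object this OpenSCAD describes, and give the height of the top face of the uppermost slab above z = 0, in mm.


A stool. The seat height is 418 mm.

A 273×357×27 slab at z = 391 on four corner posts — a stool. The seat top is 391 + 27 = 418 mm.


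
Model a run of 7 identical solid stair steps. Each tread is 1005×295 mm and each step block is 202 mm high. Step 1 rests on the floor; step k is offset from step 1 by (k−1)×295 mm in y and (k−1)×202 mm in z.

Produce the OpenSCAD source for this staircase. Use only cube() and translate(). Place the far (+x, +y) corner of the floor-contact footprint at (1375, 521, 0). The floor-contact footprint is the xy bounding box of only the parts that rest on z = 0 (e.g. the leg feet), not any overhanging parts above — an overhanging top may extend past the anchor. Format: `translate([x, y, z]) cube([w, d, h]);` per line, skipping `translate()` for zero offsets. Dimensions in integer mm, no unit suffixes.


translate([370, 226, 0]) cube([1005, 295, 202]);
translate([370, 521, 202]) cube([1005, 295, 202]);
translate([370, 816, 404]) cube([1005, 295, 202]);
translate([370, 1111, 606]) cube([1005, 295, 202]);
translate([370, 1406, 808]) cube([1005, 295, 202]);
translate([370, 1701, 1010]) cube([1005, 295, 202]);
translate([370, 1996, 1212]) cube([1005, 295, 202]);


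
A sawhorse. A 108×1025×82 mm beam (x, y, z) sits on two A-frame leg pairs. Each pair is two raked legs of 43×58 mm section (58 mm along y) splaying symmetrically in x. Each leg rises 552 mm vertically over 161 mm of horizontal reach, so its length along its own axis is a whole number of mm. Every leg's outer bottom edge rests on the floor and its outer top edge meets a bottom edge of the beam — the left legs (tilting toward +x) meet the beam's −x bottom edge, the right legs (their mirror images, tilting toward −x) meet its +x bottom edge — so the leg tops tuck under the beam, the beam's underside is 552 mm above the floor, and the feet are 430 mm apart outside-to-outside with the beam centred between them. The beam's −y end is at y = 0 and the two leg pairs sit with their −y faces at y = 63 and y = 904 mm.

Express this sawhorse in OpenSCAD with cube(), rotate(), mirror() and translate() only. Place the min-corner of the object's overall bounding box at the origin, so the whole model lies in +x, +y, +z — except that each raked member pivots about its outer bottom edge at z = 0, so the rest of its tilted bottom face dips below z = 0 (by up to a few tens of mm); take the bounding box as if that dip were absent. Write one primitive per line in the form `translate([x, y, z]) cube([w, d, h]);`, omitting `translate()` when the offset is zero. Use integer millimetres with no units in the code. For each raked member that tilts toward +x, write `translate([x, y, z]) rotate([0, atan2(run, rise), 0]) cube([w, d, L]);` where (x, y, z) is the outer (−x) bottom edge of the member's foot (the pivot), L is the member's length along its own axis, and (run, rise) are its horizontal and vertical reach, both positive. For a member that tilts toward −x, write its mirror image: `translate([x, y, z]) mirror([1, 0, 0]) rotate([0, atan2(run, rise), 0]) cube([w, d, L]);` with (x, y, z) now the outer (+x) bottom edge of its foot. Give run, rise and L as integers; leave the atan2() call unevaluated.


// leg length = √(161² + 552²) = 575
// right-leg outer foot x = 2·161 + 108 = 430
// beam min-corner = (161, 0, 552)
translate([161, 0, 552]) cube([108, 1025, 82]);
translate([0, 63, 0]) rotate([0, atan2(161, 552), 0]) cube([43, 58, 575]);
translate([430, 63, 0]) mirror([1, 0, 0]) rotate([0, atan2(161, 552), 0]) cube([43, 58, 575]);
translate([0, 904, 0]) rotate([0, atan2(161, 552), 0]) cube([43, 58, 575]);
translate([430, 904, 0]) mirror([1, 0, 0]) rotate([0, atan2(161, 552), 0]) cube([43, 58, 575]);


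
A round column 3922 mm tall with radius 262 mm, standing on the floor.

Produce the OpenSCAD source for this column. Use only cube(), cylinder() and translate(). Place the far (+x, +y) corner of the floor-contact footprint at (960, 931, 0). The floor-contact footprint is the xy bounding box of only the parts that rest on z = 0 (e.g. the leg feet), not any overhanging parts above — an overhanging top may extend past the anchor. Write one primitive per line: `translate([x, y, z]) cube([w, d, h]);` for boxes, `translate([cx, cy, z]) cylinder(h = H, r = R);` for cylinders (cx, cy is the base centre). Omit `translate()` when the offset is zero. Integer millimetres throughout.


translate([698, 669, 0]) cylinder(h = 3922, r = 262);


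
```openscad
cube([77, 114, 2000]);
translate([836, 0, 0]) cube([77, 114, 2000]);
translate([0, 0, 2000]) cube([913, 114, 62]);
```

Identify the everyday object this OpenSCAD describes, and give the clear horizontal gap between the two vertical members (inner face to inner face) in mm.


A door frame. The clear opening width is 759 mm.

Two 2000 mm tall posts with a header on top — a door frame. The left jamb is 77 mm wide at x = 0; the right jamb starts at x = 836. The clear opening is 836 − 77 = 759 mm.


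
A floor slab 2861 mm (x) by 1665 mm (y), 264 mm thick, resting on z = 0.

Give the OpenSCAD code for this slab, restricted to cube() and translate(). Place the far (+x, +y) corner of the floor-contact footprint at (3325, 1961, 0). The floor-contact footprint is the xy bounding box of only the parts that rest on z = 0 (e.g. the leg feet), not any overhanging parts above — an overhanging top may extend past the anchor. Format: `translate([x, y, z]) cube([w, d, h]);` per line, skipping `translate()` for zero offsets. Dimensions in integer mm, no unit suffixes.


translate([464, 296, 0]) cube([2861, 1665, 264]);


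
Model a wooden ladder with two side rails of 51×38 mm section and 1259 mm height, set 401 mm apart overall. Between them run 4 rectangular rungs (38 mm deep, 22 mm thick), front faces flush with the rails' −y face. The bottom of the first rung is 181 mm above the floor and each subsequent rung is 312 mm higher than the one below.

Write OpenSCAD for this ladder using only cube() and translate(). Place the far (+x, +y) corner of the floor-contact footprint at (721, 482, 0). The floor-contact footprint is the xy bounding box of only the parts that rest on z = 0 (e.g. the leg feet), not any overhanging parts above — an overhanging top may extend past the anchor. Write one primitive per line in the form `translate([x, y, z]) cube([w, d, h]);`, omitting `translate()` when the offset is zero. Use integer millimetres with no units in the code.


translate([320, 444, 0]) cube([51, 38, 1259]);
translate([670, 444, 0]) cube([51, 38, 1259]);
translate([371, 444, 181]) cube([299, 38, 22]);
translate([371, 444, 493]) cube([299, 38, 22]);
translate([371, 444, 805]) cube([299, 38, 22]);
translate([371, 444, 1117]) cube([299, 38, 22]);


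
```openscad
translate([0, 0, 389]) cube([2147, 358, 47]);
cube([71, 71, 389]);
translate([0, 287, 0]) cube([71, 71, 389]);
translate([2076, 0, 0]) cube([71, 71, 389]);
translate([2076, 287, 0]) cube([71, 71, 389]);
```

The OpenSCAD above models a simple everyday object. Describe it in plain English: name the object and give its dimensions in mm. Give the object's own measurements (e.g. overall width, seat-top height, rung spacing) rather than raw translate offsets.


A bench: a 2147×358 mm seat slab, 47 mm thick, top at z = 436 mm, on four 71×71 mm square legs flush with the seat corners and standing on z = 0.


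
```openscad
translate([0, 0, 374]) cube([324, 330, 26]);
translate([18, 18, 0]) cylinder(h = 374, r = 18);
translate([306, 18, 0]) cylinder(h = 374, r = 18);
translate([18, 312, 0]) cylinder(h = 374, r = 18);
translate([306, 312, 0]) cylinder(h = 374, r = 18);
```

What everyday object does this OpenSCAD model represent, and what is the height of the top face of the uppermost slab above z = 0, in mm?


A stool. The seat height is 400 mm.

A 324×330×26 slab at z = 374 on four corner cylinders — a stool. The seat top is 374 + 26 = 400 mm.


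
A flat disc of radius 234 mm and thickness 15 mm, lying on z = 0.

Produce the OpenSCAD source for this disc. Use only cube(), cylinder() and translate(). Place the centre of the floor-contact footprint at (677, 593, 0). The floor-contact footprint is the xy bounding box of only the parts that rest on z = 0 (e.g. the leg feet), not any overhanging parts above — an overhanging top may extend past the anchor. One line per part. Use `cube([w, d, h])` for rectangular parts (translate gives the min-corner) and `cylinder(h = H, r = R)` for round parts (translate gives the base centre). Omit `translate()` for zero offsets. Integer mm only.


translate([677, 593, 0]) cylinder(h = 15, r = 234);


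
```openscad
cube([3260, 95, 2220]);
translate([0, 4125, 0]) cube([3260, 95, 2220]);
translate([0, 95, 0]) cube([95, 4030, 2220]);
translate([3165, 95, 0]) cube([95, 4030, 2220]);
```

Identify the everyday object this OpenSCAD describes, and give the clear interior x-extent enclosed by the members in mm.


A house (or room) frame. The interior width is 3070 mm.

Four 2220 mm walls enclosing a rectangle with no floor or roof — a room or house frame. Outside width is 3260 mm and wall thickness is 95 mm, so the interior width is 3260 − 2 × 95 = 3070 mm.


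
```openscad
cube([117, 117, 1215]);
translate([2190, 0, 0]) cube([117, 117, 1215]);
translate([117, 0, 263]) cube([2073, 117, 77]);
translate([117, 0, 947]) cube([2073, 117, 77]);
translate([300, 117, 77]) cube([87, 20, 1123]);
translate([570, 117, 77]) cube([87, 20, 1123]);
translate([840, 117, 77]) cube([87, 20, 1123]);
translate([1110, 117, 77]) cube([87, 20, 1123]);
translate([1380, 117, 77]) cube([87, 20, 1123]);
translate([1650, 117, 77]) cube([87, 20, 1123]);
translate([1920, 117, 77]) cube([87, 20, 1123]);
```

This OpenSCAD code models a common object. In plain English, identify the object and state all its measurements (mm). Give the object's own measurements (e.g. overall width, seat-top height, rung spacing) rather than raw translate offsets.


A fence section. Two 117×117 mm posts, 1215 mm tall, stand on the floor with a clear span of 2073 mm between their inner faces. Two horizontal rails of 117×77 mm section span the gap between the posts with their undersides at z = 263 mm and z = 947 mm, flush with the posts' −y face. 7 pickets, each 87 mm wide, 20 mm thick and 1123 mm tall, are fixed to the +y face of the rails with their bottoms at z = 77 mm, spaced across the span with a 183 mm gap after the −x post and between neighbouring pickets and before the +x post.


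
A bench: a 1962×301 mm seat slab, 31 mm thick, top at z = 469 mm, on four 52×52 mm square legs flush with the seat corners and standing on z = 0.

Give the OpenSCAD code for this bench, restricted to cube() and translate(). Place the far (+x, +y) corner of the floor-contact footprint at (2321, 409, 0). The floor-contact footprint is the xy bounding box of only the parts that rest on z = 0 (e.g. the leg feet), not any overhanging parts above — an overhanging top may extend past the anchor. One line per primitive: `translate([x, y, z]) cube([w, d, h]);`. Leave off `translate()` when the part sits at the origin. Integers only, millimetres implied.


// leg_h = 469 − 31 = 438
translate([359, 108, 438]) cube([1962, 301, 31]);
translate([359, 108, 0]) cube([52, 52, 438]);
translate([359, 357, 0]) cube([52, 52, 438]);
translate([2269, 108, 0]) cube([52, 52, 438]);
translate([2269, 357, 0]) cube([52, 52, 438]);


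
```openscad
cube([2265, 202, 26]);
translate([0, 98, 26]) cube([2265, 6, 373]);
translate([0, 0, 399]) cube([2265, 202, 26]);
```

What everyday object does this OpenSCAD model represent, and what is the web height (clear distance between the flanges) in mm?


An I-beam. The web height is 373 mm.

Two wide flanges with a thin centred web — an I-beam. Overall 425 mm minus two 26 mm flanges gives a web of 425 − 2·26 = 373 mm.


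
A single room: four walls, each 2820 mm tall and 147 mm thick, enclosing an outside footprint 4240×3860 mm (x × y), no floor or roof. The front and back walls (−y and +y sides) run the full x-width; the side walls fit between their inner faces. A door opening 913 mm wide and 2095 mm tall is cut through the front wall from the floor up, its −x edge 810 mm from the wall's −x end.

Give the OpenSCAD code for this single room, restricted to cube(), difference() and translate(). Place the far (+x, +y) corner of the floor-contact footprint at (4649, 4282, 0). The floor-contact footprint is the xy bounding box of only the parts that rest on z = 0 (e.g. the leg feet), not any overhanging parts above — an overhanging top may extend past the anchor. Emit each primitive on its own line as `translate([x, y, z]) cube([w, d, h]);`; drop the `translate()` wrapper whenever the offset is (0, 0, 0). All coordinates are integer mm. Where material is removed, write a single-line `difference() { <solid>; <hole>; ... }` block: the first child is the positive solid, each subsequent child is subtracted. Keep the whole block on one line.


difference() { translate([409, 422, 0]) cube([4240, 147, 2820]); translate([1219, 422, 0]) cube([913, 147, 2095]); }
translate([409, 4135, 0]) cube([4240, 147, 2820]);
translate([409, 569, 0]) cube([147, 3566, 2820]);
translate([4502, 569, 0]) cube([147, 3566, 2820]);


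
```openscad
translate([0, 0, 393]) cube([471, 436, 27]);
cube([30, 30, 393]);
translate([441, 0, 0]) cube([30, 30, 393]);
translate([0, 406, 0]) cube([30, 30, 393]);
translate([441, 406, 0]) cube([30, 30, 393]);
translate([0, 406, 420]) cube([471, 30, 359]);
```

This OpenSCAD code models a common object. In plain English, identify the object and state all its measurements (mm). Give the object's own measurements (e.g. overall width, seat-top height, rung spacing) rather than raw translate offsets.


A chair. The seat is a 471×436×27 mm slab with its top at z = 420 mm, on four 30×30 mm corner legs (flush with the seat edges, standing on z = 0). A flat backrest 30 mm thick, 359 mm tall, spans the full seat width and rises from the seat top along its +y edge, rear face flush with the rear of the seat.


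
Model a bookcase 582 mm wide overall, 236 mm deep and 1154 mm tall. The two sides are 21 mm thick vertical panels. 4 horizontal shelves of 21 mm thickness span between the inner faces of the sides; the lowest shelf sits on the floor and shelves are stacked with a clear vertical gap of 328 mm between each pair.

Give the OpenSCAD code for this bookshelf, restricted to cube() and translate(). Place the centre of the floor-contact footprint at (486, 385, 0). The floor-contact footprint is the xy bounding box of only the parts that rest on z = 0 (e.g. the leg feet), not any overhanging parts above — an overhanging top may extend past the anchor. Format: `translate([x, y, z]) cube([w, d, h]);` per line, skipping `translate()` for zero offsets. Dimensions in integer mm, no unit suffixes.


translate([195, 267, 0]) cube([21, 236, 1154]);
translate([756, 267, 0]) cube([21, 236, 1154]);
translate([216, 267, 0]) cube([540, 236, 21]);
translate([216, 267, 349]) cube([540, 236, 21]);
translate([216, 267, 698]) cube([540, 236, 21]);
translate([216, 267, 1047]) cube([540, 236, 21]);


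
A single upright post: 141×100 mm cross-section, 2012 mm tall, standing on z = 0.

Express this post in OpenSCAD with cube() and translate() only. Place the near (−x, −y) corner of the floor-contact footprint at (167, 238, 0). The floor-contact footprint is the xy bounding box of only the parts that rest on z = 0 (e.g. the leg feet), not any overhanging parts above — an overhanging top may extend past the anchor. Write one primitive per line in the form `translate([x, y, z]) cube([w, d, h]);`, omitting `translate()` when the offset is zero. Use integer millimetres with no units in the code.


translate([167, 238, 0]) cube([141, 100, 2012]);


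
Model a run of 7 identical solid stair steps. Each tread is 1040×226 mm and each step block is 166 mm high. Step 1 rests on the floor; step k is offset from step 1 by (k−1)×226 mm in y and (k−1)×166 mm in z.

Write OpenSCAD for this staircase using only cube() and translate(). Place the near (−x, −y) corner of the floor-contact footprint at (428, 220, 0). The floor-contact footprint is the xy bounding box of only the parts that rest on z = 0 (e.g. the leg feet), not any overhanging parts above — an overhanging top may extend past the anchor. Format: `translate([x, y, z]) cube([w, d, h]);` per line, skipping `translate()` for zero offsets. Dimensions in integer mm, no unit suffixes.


translate([428, 220, 0]) cube([1040, 226, 166]);
translate([428, 446, 166]) cube([1040, 226, 166]);
translate([428, 672, 332]) cube([1040, 226, 166]);
translate([428, 898, 498]) cube([1040, 226, 166]);
translate([428, 1124, 664]) cube([1040, 226, 166]);
translate([428, 1350, 830]) cube([1040, 226, 166]);
translate([428, 1576, 996]) cube([1040, 226, 166]);


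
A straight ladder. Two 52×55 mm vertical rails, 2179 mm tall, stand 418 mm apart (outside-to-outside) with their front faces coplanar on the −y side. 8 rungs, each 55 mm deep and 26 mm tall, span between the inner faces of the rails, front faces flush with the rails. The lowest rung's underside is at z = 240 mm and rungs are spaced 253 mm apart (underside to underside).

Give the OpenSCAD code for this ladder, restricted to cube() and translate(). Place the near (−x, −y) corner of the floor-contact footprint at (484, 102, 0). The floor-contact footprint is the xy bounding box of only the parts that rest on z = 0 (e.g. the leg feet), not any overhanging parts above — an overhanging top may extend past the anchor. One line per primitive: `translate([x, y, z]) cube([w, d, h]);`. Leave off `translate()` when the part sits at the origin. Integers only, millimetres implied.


translate([484, 102, 0]) cube([52, 55, 2179]);
translate([850, 102, 0]) cube([52, 55, 2179]);
translate([536, 102, 240]) cube([314, 55, 26]);
translate([536, 102, 493]) cube([314, 55, 26]);
translate([536, 102, 746]) cube([314, 55, 26]);
translate([536, 102, 999]) cube([314, 55, 26]);
translate([536, 102, 1252]) cube([314, 55, 26]);
translate([536, 102, 1505]) cube([314, 55, 26]);
translate([536, 102, 1758]) cube([314, 55, 26]);
translate([536, 102, 2011]) cube([314, 55, 26]);


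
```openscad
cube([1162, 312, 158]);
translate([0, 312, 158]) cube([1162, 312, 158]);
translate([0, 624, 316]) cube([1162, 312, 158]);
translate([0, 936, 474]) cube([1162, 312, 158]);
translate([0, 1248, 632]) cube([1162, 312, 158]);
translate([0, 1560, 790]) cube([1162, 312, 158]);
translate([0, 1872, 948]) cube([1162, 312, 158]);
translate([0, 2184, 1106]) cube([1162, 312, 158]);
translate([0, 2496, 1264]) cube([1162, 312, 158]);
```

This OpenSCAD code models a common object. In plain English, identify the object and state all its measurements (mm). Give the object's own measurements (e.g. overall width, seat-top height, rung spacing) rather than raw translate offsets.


A straight staircase of 9 solid steps. Each step is 1162 mm wide (x), 312 mm deep (y, the going) and 158 mm tall (the rise). The first step rests on the floor; each subsequent step sits one going further in +y and one rise higher in +z, directly behind and above the previous step with no overlap.


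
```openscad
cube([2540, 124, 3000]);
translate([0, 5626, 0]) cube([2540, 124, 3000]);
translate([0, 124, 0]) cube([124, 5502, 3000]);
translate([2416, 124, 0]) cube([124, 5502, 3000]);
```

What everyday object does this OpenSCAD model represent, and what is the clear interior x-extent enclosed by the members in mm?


A house (or room) frame. The interior width is 2292 mm.

Four 3000 mm walls enclosing a rectangle with no floor or roof — a room or house frame. Outside width is 2540 mm and wall thickness is 124 mm, so the interior width is 2540 − 2 × 124 = 2292 mm.


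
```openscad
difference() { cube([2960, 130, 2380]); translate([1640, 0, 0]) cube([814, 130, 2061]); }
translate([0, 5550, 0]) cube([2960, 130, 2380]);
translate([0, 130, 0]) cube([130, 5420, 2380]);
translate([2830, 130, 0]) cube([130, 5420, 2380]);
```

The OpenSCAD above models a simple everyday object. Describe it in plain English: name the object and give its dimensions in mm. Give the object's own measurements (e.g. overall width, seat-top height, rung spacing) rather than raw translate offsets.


A single room: four walls, each 2380 mm tall and 130 mm thick, enclosing an outside footprint 2960×5680 mm (x × y), no floor or roof. The front and back walls (−y and +y sides) run the full x-width; the side walls fit between their inner faces. A door opening 814 mm wide and 2061 mm tall is cut through the front wall from the floor up, its −x edge 1640 mm from the wall's −x end.


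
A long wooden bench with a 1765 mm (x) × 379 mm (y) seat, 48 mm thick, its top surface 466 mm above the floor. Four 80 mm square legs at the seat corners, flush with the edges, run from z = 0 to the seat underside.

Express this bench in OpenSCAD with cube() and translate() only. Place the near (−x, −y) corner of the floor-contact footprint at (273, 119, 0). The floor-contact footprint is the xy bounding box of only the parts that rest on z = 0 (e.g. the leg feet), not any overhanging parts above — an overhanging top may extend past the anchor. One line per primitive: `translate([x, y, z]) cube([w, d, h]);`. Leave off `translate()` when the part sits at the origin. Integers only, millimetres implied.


// leg_h = 466 − 48 = 418
translate([273, 119, 418]) cube([1765, 379, 48]);
translate([273, 119, 0]) cube([80, 80, 418]);
translate([273, 418, 0]) cube([80, 80, 418]);
translate([1958, 119, 0]) cube([80, 80, 418]);
translate([1958, 418, 0]) cube([80, 80, 418]);


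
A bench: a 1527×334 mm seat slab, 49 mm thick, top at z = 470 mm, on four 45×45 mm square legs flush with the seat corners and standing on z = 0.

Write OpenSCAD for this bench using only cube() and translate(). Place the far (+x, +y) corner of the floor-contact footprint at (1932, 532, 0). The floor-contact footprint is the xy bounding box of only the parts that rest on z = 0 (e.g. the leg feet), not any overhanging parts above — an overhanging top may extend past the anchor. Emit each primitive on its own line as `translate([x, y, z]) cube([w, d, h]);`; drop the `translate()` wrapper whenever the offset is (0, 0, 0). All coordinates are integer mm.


// leg_h = 470 − 49 = 421
translate([405, 198, 421]) cube([1527, 334, 49]);
translate([405, 198, 0]) cube([45, 45, 421]);
translate([405, 487, 0]) cube([45, 45, 421]);
translate([1887, 198, 0]) cube([45, 45, 421]);
translate([1887, 487, 0]) cube([45, 45, 421]);


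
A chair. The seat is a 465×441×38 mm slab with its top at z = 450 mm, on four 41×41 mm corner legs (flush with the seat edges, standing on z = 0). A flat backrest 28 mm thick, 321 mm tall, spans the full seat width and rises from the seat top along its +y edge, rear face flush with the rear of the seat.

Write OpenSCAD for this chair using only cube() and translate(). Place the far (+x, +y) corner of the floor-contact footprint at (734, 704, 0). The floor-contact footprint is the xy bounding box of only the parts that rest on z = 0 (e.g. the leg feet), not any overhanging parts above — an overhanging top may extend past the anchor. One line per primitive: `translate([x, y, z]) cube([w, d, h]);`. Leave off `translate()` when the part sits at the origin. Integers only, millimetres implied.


// leg_h = 450 - 38 = 412
translate([269, 263, 412]) cube([465, 441, 38]);
translate([269, 263, 0]) cube([41, 41, 412]);
translate([693, 263, 0]) cube([41, 41, 412]);
translate([269, 663, 0]) cube([41, 41, 412]);
translate([693, 663, 0]) cube([41, 41, 412]);
translate([269, 676, 450]) cube([465, 28, 321]);


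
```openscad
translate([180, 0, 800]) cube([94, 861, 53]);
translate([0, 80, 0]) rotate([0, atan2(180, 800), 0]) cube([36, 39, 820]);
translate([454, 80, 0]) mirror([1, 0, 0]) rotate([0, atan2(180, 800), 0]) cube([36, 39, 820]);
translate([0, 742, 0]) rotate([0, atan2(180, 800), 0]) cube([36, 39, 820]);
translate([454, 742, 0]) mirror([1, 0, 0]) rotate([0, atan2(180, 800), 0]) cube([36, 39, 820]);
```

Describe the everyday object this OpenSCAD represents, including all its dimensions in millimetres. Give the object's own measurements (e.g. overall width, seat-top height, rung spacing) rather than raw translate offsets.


A sawhorse. A 94×861×53 mm beam (x, y, z) sits on two A-frame leg pairs. Each pair is two raked legs of 36×39 mm section (39 mm along y) splaying symmetrically in x. Each leg rises 800 mm vertically over 180 mm of horizontal reach and is 820 mm long along its own axis. Every leg's outer bottom edge rests on the floor and its outer top edge meets a bottom edge of the beam — the left legs (tilting toward +x) meet the beam's −x bottom edge, the right legs (their mirror images, tilting toward −x) meet its +x bottom edge — so the leg tops tuck under the beam, the beam's underside is 800 mm above the floor, and the feet are 454 mm apart outside-to-outside with the beam centred between them. The two leg pairs are set in 80 mm from either end of the beam.


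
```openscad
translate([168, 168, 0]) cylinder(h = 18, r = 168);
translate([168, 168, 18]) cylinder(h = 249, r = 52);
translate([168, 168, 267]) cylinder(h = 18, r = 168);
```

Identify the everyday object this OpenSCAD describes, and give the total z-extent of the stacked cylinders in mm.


A spool. The overall height is 285 mm.

Three coaxial cylinders, large–small–large — a spool. Two 18 mm flanges and a 249 mm core give 18 + 249 + 18 = 285 mm.


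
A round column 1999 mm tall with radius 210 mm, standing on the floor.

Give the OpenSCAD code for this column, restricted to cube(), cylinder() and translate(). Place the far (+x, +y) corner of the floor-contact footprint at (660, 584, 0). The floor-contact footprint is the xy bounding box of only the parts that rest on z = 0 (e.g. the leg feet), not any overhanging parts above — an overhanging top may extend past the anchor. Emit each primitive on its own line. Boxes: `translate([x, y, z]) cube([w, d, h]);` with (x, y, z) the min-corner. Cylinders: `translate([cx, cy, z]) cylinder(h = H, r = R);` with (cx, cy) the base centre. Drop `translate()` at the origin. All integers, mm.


translate([450, 374, 0]) cylinder(h = 1999, r = 210);


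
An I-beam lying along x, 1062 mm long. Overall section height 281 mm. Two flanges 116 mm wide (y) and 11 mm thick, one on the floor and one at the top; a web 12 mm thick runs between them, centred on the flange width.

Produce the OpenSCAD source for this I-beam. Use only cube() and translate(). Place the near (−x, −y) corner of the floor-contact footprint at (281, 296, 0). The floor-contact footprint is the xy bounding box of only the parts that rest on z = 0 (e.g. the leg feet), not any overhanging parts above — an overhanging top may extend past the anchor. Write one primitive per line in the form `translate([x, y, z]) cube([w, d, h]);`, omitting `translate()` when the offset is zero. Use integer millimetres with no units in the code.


translate([281, 296, 0]) cube([1062, 116, 11]);
translate([281, 348, 11]) cube([1062, 12, 259]);
translate([281, 296, 270]) cube([1062, 116, 11]);


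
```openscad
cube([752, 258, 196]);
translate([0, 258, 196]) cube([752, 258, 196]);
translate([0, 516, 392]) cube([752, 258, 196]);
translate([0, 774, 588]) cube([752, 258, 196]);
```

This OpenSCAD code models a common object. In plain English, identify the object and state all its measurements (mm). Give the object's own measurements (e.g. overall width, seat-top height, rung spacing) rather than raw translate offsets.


A straight staircase of 4 solid steps. Each step is 752 mm wide (x), 258 mm deep (y, the going) and 196 mm tall (the rise). The first step rests on the floor; each subsequent step sits one going further in +y and one rise higher in +z, directly behind and above the previous step with no overlap.


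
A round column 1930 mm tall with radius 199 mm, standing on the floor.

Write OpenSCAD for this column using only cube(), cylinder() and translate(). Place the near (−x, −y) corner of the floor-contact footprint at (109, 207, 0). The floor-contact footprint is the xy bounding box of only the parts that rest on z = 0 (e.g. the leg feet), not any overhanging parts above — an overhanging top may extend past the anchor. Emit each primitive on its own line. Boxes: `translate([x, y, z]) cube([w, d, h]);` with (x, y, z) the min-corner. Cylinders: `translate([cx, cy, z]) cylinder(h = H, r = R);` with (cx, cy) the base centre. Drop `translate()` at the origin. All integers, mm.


translate([308, 406, 0]) cylinder(h = 1930, r = 199);


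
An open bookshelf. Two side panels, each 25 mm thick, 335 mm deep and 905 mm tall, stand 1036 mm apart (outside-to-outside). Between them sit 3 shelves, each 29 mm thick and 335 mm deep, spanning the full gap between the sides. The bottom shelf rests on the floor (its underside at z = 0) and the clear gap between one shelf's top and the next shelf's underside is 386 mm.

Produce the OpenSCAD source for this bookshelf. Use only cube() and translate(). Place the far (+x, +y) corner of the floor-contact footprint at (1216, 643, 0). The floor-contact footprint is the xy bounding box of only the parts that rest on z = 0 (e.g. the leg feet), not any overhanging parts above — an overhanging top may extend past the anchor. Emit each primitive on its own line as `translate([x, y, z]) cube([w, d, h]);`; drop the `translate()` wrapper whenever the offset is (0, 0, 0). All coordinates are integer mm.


translate([180, 308, 0]) cube([25, 335, 905]);
translate([1191, 308, 0]) cube([25, 335, 905]);
translate([205, 308, 0]) cube([986, 335, 29]);
translate([205, 308, 415]) cube([986, 335, 29]);
translate([205, 308, 830]) cube([986, 335, 29]);


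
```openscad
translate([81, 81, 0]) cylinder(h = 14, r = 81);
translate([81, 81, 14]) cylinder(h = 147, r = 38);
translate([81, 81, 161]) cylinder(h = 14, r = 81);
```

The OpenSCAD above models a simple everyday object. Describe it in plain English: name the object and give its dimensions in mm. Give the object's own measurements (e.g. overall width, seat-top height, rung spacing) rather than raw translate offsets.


A spool: two coaxial disc flanges of radius 81 mm and thickness 14 mm, joined by a core cylinder of radius 38 mm and height 147 mm. The lower flange rests on z = 0 and the three cylinders share a vertical axis.


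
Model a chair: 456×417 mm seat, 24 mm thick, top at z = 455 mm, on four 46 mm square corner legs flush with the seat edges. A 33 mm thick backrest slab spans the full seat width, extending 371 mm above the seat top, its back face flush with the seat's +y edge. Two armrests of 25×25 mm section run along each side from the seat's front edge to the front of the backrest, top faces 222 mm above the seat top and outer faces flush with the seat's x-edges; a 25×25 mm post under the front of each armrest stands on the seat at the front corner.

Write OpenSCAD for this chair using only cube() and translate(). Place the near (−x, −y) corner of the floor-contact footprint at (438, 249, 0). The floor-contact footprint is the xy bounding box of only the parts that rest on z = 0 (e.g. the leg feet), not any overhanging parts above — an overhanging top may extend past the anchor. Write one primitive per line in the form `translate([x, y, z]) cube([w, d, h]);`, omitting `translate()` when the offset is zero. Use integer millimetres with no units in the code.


translate([438, 249, 431]) cube([456, 417, 24]);
translate([438, 249, 0]) cube([46, 46, 431]);
translate([848, 249, 0]) cube([46, 46, 431]);
translate([438, 620, 0]) cube([46, 46, 431]);
translate([848, 620, 0]) cube([46, 46, 431]);
translate([438, 633, 455]) cube([456, 33, 371]);
translate([438, 249, 652]) cube([25, 384, 25]);
translate([869, 249, 652]) cube([25, 384, 25]);
translate([438, 249, 455]) cube([25, 25, 197]);
translate([869, 249, 455]) cube([25, 25, 197]);


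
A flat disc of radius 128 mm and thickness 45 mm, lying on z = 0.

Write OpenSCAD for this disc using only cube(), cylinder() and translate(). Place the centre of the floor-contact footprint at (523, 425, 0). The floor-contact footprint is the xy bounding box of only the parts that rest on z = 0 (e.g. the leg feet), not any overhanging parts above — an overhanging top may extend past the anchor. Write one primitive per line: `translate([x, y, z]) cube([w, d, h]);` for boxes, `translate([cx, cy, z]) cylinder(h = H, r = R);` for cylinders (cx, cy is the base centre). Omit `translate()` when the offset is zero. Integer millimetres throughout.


translate([523, 425, 0]) cylinder(h = 45, r = 128);


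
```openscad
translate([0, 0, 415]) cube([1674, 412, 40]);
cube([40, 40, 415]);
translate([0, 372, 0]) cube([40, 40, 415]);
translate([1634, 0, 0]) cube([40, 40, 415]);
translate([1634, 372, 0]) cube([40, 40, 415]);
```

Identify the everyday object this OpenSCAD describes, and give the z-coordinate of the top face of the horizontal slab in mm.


A bench. The seat-top height is 455 mm.

A long slab on four corner posts — a bench. The slab sits at z = 415 with thickness 40, so the top is 415 + 40 = 455 mm.


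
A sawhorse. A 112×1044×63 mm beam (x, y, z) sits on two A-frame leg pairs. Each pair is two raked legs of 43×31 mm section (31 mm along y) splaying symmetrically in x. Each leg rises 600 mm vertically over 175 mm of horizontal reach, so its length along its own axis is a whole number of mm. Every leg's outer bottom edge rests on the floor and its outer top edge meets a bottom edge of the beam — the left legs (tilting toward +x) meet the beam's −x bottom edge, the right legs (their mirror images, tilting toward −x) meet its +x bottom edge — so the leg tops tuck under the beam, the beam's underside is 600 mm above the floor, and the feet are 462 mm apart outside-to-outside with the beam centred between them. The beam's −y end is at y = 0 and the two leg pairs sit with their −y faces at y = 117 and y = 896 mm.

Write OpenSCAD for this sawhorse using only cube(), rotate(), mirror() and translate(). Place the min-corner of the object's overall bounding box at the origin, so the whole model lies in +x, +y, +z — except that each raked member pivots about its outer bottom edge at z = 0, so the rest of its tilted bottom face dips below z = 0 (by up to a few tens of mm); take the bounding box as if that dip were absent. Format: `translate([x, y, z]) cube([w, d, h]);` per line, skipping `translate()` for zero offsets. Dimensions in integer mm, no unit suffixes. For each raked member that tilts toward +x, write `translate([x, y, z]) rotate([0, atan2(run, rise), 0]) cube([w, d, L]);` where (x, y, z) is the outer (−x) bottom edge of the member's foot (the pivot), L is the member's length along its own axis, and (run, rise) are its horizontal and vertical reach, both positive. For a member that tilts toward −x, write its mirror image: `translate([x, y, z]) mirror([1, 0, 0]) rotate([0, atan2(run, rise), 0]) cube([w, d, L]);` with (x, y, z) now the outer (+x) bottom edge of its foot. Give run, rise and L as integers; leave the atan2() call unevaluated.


// leg length = √(175² + 600²) = 625
// right-leg outer foot x = 2·175 + 112 = 462
// beam min-corner = (175, 0, 600)
translate([175, 0, 600]) cube([112, 1044, 63]);
translate([0, 117, 0]) rotate([0, atan2(175, 600), 0]) cube([43, 31, 625]);
translate([462, 117, 0]) mirror([1, 0, 0]) rotate([0, atan2(175, 600), 0]) cube([43, 31, 625]);
translate([0, 896, 0]) rotate([0, atan2(175, 600), 0]) cube([43, 31, 625]);
translate([462, 896, 0]) mirror([1, 0, 0]) rotate([0, atan2(175, 600), 0]) cube([43, 31, 625]);


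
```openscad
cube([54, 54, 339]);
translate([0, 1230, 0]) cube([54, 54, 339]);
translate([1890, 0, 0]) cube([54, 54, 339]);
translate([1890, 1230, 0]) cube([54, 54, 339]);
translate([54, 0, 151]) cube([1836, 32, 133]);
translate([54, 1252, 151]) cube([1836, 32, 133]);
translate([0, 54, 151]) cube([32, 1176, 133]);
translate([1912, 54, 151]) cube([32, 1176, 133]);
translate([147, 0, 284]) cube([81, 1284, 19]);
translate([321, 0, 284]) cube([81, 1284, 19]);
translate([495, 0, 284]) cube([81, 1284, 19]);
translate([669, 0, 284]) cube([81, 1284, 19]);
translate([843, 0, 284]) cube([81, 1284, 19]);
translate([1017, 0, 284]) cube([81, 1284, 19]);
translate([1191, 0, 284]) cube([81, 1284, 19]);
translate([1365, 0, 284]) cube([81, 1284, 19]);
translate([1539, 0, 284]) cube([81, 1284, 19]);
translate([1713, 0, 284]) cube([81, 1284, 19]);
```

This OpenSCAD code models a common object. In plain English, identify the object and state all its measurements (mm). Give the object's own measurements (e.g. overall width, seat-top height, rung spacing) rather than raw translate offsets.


A bed frame 1944 mm long (x) by 1284 mm wide (y). Four 54×54 mm corner posts, 339 mm tall, at the corners of the footprint. Four rails of 32 mm thickness and 133 mm height run between adjacent posts with their undersides at z = 151 mm, their outer faces flush with the outside of the frame (the two x-running rails run between the posts' inner faces; the two y-running rails run between the posts' inner faces). 10 slats, each 81 mm wide (x) and 19 mm thick, lie across the top of the two x-running rails, running the full 1284 mm width of the frame in y; along x they sit between the end posts with a 93 mm gap after the −x posts and between neighbouring slats, leaving 96 mm before the +x posts.


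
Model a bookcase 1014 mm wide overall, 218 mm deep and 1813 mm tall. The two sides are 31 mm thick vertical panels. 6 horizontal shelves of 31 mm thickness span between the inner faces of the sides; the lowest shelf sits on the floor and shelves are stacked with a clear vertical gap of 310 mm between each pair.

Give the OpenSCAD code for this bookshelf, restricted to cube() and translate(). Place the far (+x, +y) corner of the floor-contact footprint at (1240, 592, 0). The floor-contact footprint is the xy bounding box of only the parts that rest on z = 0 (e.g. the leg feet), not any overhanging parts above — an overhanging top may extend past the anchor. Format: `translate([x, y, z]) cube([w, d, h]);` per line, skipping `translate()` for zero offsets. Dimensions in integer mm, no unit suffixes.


translate([226, 374, 0]) cube([31, 218, 1813]);
translate([1209, 374, 0]) cube([31, 218, 1813]);
translate([257, 374, 0]) cube([952, 218, 31]);
translate([257, 374, 341]) cube([952, 218, 31]);
translate([257, 374, 682]) cube([952, 218, 31]);
translate([257, 374, 1023]) cube([952, 218, 31]);
translate([257, 374, 1364]) cube([952, 218, 31]);
translate([257, 374, 1705]) cube([952, 218, 31]);
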